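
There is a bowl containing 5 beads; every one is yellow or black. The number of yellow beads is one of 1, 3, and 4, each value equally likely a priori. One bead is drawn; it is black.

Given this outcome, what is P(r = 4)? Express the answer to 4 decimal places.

0.1429

The likelihood of this draw under each hypothesis: P(data | r = 1) = (4/5) = 4/5; P(data | r = 3) = (2/5) = 2/5; P(data | r = 4) = (1/5) = 1/5.
Weighting by the prior gives 1/3 · 4/5 = 4/15, 1/3 · 2/5 = 2/15, 1/3 · 1/5 = 1/15; summing to 7/15.
So P(r = 4 | data) = (1/15) / (7/15) = 1/7.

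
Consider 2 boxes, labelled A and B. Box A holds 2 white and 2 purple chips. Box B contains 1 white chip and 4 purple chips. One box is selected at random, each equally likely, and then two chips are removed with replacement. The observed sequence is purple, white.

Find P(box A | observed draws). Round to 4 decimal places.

0.6098

The likelihood of the observed sequence under each hypothesis: P(data | box A) = (2/4)(2/4) = 1/4; P(data | box B) = (4/5)(1/5) = 4/25.
Weighting by the prior gives 1/2 · 1/4 = 1/8, 1/2 · 4/25 = 2/25; summing to 41/200.
Hence P(box A | data) = (1/8) / (41/200) = 25/41.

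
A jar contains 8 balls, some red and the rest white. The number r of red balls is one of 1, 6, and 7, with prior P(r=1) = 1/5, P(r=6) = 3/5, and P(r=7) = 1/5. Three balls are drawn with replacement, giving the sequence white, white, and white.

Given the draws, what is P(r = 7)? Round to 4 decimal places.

Compute the likelihood of the observed sequence for each case: P(data | r = 1) = (7/8)(7/8)(7/8) = 0.66992; P(data | r = 6) = (2/8)(2/8)(2/8) = 0.015625; P(data | r = 7) = (1/8)(1/8)(1/8) = 0.0019531.
The prior-weighted likelihoods are 1/5 · 0.66992 = 0.13398, 3/5 · 0.015625 = 0.009375, 1/5 · 0.0019531 = 0.00039063; these sum to 0.14375.
By Bayes' rule, P(r = 7 | data) = (0.00039063) / (0.14375) = 0.0027174.

0.0027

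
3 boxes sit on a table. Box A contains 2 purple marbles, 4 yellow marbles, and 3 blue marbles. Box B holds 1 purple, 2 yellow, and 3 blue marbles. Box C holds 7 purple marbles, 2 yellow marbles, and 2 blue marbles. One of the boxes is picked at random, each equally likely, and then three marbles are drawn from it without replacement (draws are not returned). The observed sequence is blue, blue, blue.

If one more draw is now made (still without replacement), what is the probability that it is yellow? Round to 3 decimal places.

For each hypothesis, P(data | H) works out to: P(data | box A) = (3/9)(2/8)(1/7) = 1/84; P(data | box B) = (3/6)(2/5)(1/4) = 1/20; P(data | box C) = (2/11)(1/10)(0/9) = 0.
Multiplying each by its prior: 1/3 · 1/84 = 1/252, 1/3 · 1/20 = 1/60, 1/3 · 0 = 0; these sum to 13/630.
The posterior is then P(box A | data) = 5/26, P(box B | data) = 21/26, P(box C | data) = 0.
So P(yellow next | data) = Σ P(yellow next | H) P(H | data) = (2/3)(5/26) + (2/3)(21/26) = 2/3.

0.667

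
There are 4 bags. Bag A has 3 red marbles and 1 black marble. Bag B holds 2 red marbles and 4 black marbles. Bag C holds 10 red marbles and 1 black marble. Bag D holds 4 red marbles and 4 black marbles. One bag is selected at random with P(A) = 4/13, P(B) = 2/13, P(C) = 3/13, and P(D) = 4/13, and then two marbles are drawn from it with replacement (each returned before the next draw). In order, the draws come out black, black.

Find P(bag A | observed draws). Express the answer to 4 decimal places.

Compute the likelihood of the observed sequence for each case: P(data | bag A) = (1/4)(1/4) = 0.0625; P(data | bag B) = (4/6)(4/6) = 0.44444; P(data | bag C) = (1/11)(1/11) = 0.0082645; P(data | bag D) = (4/8)(4/8) = 0.25.
Multiplying each by its prior: 4/13 · 0.0625 = 0.019231, 2/13 · 0.44444 = 0.068376, 3/13 · 0.0082645 = 0.0019072, 4/13 · 0.25 = 0.076923; summing to 0.16644.
Therefore the posterior P(bag A | data) = (0.019231) / (0.16644) = 0.11554.

0.1155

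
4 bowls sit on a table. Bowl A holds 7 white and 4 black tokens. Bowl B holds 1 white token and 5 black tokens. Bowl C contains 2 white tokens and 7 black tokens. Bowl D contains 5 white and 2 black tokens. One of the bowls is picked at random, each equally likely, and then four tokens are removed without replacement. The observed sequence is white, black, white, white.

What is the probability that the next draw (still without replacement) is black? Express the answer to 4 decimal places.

0.3739

Under each hypothesis, the probability of the observed sequence is: P(data | bowl A) = (7/11)(4/10)(6/9)(5/8) = 0.10606; P(data | bowl B) = (1/6)(5/5)(0/4) = 0; P(data | bowl C) = (2/9)(7/8)(1/7)(0/6) = 0; P(data | bowl D) = (5/7)(2/6)(4/5)(3/4) = 0.14286.
The prior-weighted likelihoods are 1/4 · 0.10606 = 0.026515, 1/4 · 0 = 0, 1/4 · 0 = 0, 1/4 · 0.14286 = 0.035714; with total 0.062229.
Dividing through by the total gives posterior P(bowl A | data) = 0.42609, P(bowl B | data) = 0, P(bowl C | data) = 0, P(bowl D | data) = 0.57391.
The predictive probability is P(black next | data) = (3/7)(0.42609) + (1/3)(0.57391) = 0.37391.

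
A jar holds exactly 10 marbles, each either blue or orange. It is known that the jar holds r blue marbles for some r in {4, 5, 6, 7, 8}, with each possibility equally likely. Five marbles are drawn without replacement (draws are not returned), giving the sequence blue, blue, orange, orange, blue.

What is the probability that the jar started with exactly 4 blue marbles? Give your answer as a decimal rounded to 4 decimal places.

Under each hypothesis, the probability of the observed sequence is: P(data | r = 4) = (4/10)(3/9)(6/8)(5/7)(2/6) = 1/42; P(data | r = 5) = (5/10)(4/9)(5/8)(4/7)(3/6) = 5/126; P(data | r = 6) = (6/10)(5/9)(4/8)(3/7)(4/6) = 1/21; P(data | r = 7) = (7/10)(6/9)(3/8)(2/7)(5/6) = 1/24; P(data | r = 8) = (8/10)(7/9)(2/8)(1/7)(6/6) = 1/45.
The prior-weighted likelihoods are 1/5 · 1/42 = 1/210, 1/5 · 5/126 = 1/126, 1/5 · 1/21 = 1/105, 1/5 · 1/24 = 1/120, 1/5 · 1/45 = 1/225; with total 7/200.
By Bayes' rule, P(r = 4 | data) = (1/210) / (7/200) = 20/147.

0.1361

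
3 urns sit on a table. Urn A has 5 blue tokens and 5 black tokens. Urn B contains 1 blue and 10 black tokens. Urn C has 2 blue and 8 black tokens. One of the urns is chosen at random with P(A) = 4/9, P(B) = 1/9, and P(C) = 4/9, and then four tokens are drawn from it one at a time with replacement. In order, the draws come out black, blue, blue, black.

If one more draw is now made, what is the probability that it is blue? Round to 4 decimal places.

Compute the likelihood of the observed sequence for each case: P(data | urn A) = (5/10)(5/10)(5/10)(5/10) = 0.0625; P(data | urn B) = (10/11)(1/11)(1/11)(10/11) = 0.0068301; P(data | urn C) = (8/10)(2/10)(2/10)(8/10) = 0.0256.
Weighting by the prior gives 4/9 · 0.0625 = 0.027778, 1/9 · 0.0068301 = 0.0007589, 4/9 · 0.0256 = 0.011378; summing to 0.039914.
Dividing through by the total gives posterior P(urn A | data) = 0.69593, P(urn B | data) = 0.019013, P(urn C | data) = 0.28505.
So P(blue next | data) = Σ P(blue next | H) P(H | data) = (1/2)(0.69593) + (1/11)(0.019013) + (1/5)(0.28505) = 0.40671.

0.4067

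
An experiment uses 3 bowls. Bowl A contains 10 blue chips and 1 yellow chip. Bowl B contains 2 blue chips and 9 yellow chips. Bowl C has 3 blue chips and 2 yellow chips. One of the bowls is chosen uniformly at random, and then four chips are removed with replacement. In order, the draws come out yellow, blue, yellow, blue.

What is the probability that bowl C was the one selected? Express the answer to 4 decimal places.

Compute the likelihood of the observed sequence for each case: P(data | bowl A) = (1/11)(10/11)(1/11)(10/11) = 0.0068301; P(data | bowl B) = (9/11)(2/11)(9/11)(2/11) = 0.02213; P(data | bowl C) = (2/5)(3/5)(2/5)(3/5) = 0.0576.
The prior-weighted likelihoods are 1/3 · 0.0068301 = 0.0022767, 1/3 · 0.02213 = 0.0073765, 1/3 · 0.0576 = 0.0192; summing to 0.028853.
Hence P(bowl C | data) = (0.0192) / (0.028853) = 0.66544.

0.6654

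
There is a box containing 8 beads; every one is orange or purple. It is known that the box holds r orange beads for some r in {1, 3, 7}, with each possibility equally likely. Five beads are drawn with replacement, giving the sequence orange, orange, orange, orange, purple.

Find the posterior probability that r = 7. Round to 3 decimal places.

Compute the likelihood of the observed sequence for each case: P(data | r = 1) = (1/8)(1/8)(1/8)(1/8)(7/8) = 0.00021362; P(data | r = 3) = (3/8)(3/8)(3/8)(3/8)(5/8) = 0.01236; P(data | r = 7) = (7/8)(7/8)(7/8)(7/8)(1/8) = 0.073273.
The prior-weighted likelihoods are 1/3 · 0.00021362 = 7.1208e-05, 1/3 · 0.01236 = 0.0041199, 1/3 · 0.073273 = 0.024424; with total 0.028615.
So P(r = 7 | data) = (0.024424) / (0.028615) = 0.85354.

0.854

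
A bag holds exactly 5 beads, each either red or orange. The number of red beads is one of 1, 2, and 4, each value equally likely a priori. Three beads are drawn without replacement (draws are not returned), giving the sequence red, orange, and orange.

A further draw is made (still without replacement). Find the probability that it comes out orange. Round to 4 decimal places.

0.7500

Compute the likelihood of the observed sequence for each case: P(data | r = 1) = (1/5)(4/4)(3/3) = 1/5; P(data | r = 2) = (2/5)(3/4)(2/3) = 1/5; P(data | r = 4) = (4/5)(1/4)(0/3) = 0.
Weighting by the prior gives 1/3 · 1/5 = 1/15, 1/3 · 1/5 = 1/15, 1/3 · 0 = 0; with total 2/15.
The posterior is then P(r = 1 | data) = 1/2, P(r = 2 | data) = 1/2, P(r = 4 | data) = 0.
So P(orange next | data) = Σ P(orange next | H) P(H | data) = (1)(1/2) + (1/2)(1/2) = 3/4.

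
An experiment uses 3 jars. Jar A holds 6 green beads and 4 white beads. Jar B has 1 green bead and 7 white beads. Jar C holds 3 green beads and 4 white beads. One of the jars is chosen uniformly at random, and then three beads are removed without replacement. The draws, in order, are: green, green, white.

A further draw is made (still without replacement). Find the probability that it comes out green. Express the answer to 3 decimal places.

0.441

Under each hypothesis, the probability of the observed sequence is: P(data | jar A) = (6/10)(5/9)(4/8) = 1/6; P(data | jar B) = (1/8)(0/7) = 0; P(data | jar C) = (3/7)(2/6)(4/5) = 4/35.
The prior-weighted likelihoods are 1/3 · 1/6 = 1/18, 1/3 · 0 = 0, 1/3 · 4/35 = 4/105; with total 59/630.
Dividing through by the total gives posterior P(jar A | data) = 35/59, P(jar B | data) = 0, P(jar C | data) = 24/59.
Averaging over the posterior, P(green next | data) = (4/7)(35/59) + (1/4)(24/59) = 26/59.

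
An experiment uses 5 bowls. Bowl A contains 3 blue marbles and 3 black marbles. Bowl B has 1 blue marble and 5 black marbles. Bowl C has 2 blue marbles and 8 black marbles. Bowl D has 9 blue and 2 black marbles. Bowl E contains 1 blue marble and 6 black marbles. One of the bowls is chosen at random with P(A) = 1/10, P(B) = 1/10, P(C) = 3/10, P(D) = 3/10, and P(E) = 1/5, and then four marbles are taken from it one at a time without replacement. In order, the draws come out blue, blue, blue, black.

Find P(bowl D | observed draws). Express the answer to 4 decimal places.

For each hypothesis, P(data | H) works out to: P(data | bowl A) = (3/6)(2/5)(1/4)(3/3) = 1/20; P(data | bowl B) = (1/6)(0/5) = 0; P(data | bowl C) = (2/10)(1/9)(0/8) = 0; P(data | bowl D) = (9/11)(8/10)(7/9)(2/8) = 7/55; P(data | bowl E) = (1/7)(0/6) = 0.
The prior-weighted likelihoods are 1/10 · 1/20 = 1/200, 1/10 · 0 = 0, 3/10 · 0 = 0, 3/10 · 7/55 = 21/550, 1/5 · 0 = 0; summing to 19/440.
So P(bowl D | data) = (21/550) / (19/440) = 84/95.

0.8842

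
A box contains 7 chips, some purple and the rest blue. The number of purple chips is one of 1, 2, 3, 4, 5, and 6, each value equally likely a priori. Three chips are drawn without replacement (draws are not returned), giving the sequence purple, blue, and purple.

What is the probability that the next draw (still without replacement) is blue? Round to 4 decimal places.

0.4000

The likelihood of the observed sequence under each hypothesis: P(data | r = 1) = (1/7)(6/6)(0/5) = 0; P(data | r = 2) = (2/7)(5/6)(1/5) = 1/21; P(data | r = 3) = (3/7)(4/6)(2/5) = 4/35; P(data | r = 4) = (4/7)(3/6)(3/5) = 6/35; P(data | r = 5) = (5/7)(2/6)(4/5) = 4/21; P(data | r = 6) = (6/7)(1/6)(5/5) = 1/7.
Multiplying each by its prior: 1/6 · 0 = 0, 1/6 · 1/21 = 1/126, 1/6 · 4/35 = 2/105, 1/6 · 6/35 = 1/35, 1/6 · 4/21 = 2/63, 1/6 · 1/7 = 1/42; these sum to 1/9.
Dividing through by the total gives posterior P(r = 1 | data) = 0, P(r = 2 | data) = 1/14, P(r = 3 | data) = 6/35, P(r = 4 | data) = 9/35, P(r = 5 | data) = 2/7, P(r = 6 | data) = 3/14.
So P(blue next | data) = Σ P(blue next | H) P(H | data) = (1)(1/14) + (3/4)(6/35) + (1/2)(9/35) + (1/4)(2/7) + (0)(3/14) = 2/5.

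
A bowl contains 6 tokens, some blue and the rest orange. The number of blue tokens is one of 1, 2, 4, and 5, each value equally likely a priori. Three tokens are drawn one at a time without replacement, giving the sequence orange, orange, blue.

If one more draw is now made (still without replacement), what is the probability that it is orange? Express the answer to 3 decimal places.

The likelihood of the observed sequence under each hypothesis: P(data | r = 1) = (5/6)(4/5)(1/4) = 1/6; P(data | r = 2) = (4/6)(3/5)(2/4) = 1/5; P(data | r = 4) = (2/6)(1/5)(4/4) = 1/15; P(data | r = 5) = (1/6)(0/5) = 0.
Weighting by the prior gives 1/4 · 1/6 = 1/24, 1/4 · 1/5 = 1/20, 1/4 · 1/15 = 1/60, 1/4 · 0 = 0; summing to 13/120.
Dividing through by the total gives posterior P(r = 1 | data) = 5/13, P(r = 2 | data) = 6/13, P(r = 4 | data) = 2/13, P(r = 5 | data) = 0.
The predictive probability is P(orange next | data) = (1)(5/13) + (2/3)(6/13) + (0)(2/13) = 9/13.

0.692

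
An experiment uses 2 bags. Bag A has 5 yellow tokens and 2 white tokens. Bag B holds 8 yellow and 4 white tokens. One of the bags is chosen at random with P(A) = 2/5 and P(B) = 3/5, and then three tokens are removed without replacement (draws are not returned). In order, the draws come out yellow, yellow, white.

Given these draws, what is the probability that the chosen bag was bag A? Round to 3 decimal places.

Under each hypothesis, the probability of the observed sequence is: P(data | bag A) = (5/7)(4/6)(2/5) = 0.19048; P(data | bag B) = (8/12)(7/11)(4/10) = 0.1697.
Weighting by the prior gives 2/5 · 0.19048 = 0.07619, 3/5 · 0.1697 = 0.10182; these sum to 0.17801.
Therefore the posterior P(bag A | data) = (0.07619) / (0.17801) = 0.42802.

0.428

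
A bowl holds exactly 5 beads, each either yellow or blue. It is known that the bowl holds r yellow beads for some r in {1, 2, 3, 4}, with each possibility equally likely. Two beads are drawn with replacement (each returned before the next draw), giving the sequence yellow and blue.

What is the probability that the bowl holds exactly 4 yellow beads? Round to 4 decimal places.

Compute the likelihood of the observed sequence for each case: P(data | r = 1) = (1/5)(4/5) = 4/25; P(data | r = 2) = (2/5)(3/5) = 6/25; P(data | r = 3) = (3/5)(2/5) = 6/25; P(data | r = 4) = (4/5)(1/5) = 4/25.
The prior-weighted likelihoods are 1/4 · 4/25 = 1/25, 1/4 · 6/25 = 3/50, 1/4 · 6/25 = 3/50, 1/4 · 4/25 = 1/25; with total 1/5.
So P(r = 4 | data) = (1/25) / (1/5) = 1/5.

0.2000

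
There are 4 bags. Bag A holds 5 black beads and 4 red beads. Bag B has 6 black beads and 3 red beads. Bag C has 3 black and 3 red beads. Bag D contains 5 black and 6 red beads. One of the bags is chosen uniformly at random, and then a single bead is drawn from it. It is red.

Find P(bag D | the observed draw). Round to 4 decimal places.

0.2992

Compute the likelihood of this draw for each case: P(data | bag A) = (4/9) = 4/9; P(data | bag B) = (3/9) = 1/3; P(data | bag C) = (3/6) = 1/2; P(data | bag D) = (6/11) = 6/11.
Weighting by the prior gives 1/4 · 4/9 = 1/9, 1/4 · 1/3 = 1/12, 1/4 · 1/2 = 1/8, 1/4 · 6/11 = 3/22; summing to 361/792.
By Bayes' rule, P(bag D | data) = (3/22) / (361/792) = 108/361.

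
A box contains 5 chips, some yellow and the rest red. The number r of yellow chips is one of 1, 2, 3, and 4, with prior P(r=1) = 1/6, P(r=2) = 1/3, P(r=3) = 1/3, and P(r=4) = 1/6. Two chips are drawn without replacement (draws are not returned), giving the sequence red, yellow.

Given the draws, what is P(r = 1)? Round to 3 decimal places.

For each hypothesis, P(data | H) works out to: P(data | r = 1) = (4/5)(1/4) = 1/5; P(data | r = 2) = (3/5)(2/4) = 3/10; P(data | r = 3) = (2/5)(3/4) = 3/10; P(data | r = 4) = (1/5)(4/4) = 1/5.
The prior-weighted likelihoods are 1/6 · 1/5 = 1/30, 1/3 · 3/10 = 1/10, 1/3 · 3/10 = 1/10, 1/6 · 1/5 = 1/30; with total 4/15.
So P(r = 1 | data) = (1/30) / (4/15) = 1/8.

0.125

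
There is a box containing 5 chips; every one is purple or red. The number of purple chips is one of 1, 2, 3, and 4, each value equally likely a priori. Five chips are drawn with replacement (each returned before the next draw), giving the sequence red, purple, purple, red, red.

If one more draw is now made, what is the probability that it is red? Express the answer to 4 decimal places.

For each hypothesis, P(data | H) works out to: P(data | r = 1) = (4/5)(1/5)(1/5)(4/5)(4/5) = 0.02048; P(data | r = 2) = (3/5)(2/5)(2/5)(3/5)(3/5) = 0.03456; P(data | r = 3) = (2/5)(3/5)(3/5)(2/5)(2/5) = 0.02304; P(data | r = 4) = (1/5)(4/5)(4/5)(1/5)(1/5) = 0.00512.
The prior-weighted likelihoods are 1/4 · 0.02048 = 0.00512, 1/4 · 0.03456 = 0.00864, 1/4 · 0.02304 = 0.00576, 1/4 · 0.00512 = 0.00128; summing to 0.0208.
Dividing through by the total gives posterior P(r = 1 | data) = 0.24615, P(r = 2 | data) = 0.41538, P(r = 3 | data) = 0.27692, P(r = 4 | data) = 0.061538.
Averaging over the posterior, P(red next | data) = (4/5)(0.24615) + (3/5)(0.41538) + (2/5)(0.27692) + (1/5)(0.061538) = 0.56923.

0.5692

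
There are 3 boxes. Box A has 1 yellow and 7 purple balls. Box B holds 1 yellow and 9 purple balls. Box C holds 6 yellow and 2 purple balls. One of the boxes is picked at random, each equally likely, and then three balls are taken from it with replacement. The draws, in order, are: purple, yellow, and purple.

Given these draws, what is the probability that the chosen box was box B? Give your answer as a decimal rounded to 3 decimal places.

Compute the likelihood of the observed sequence for each case: P(data | box A) = (7/8)(1/8)(7/8) = 0.095703; P(data | box B) = (9/10)(1/10)(9/10) = 0.081; P(data | box C) = (2/8)(6/8)(2/8) = 0.046875.
Multiplying each by its prior: 1/3 · 0.095703 = 0.031901, 1/3 · 0.081 = 0.027, 1/3 · 0.046875 = 0.015625; with total 0.074526.
Therefore the posterior P(box B | data) = (0.027) / (0.074526) = 0.36229.

0.362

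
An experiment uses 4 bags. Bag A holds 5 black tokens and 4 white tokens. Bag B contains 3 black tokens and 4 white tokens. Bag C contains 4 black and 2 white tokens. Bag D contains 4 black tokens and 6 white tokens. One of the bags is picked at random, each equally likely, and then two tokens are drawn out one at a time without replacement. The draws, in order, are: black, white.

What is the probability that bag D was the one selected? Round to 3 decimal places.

For each hypothesis, P(data | H) works out to: P(data | bag A) = (5/9)(4/8) = 0.27778; P(data | bag B) = (3/7)(4/6) = 0.28571; P(data | bag C) = (4/6)(2/5) = 0.26667; P(data | bag D) = (4/10)(6/9) = 0.26667.
Weighting by the prior gives 1/4 · 0.27778 = 0.069444, 1/4 · 0.28571 = 0.071429, 1/4 · 0.26667 = 0.066667, 1/4 · 0.26667 = 0.066667; these sum to 0.27421.
Hence P(bag D | data) = (0.066667) / (0.27421) = 0.24313.

0.243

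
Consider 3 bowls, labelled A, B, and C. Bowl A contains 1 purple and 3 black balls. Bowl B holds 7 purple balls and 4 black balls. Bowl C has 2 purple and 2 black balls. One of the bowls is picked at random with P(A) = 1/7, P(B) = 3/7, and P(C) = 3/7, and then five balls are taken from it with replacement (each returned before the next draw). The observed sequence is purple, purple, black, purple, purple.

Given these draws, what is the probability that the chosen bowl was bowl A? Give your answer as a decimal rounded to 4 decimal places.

0.0106

For each hypothesis, P(data | H) works out to: P(data | bowl A) = (1/4)(1/4)(3/4)(1/4)(1/4) = 0.0029297; P(data | bowl B) = (7/11)(7/11)(4/11)(7/11)(7/11) = 0.059633; P(data | bowl C) = (2/4)(2/4)(2/4)(2/4)(2/4) = 0.03125.
Multiplying each by its prior: 1/7 · 0.0029297 = 0.00041853, 3/7 · 0.059633 = 0.025557, 3/7 · 0.03125 = 0.013393; summing to 0.039369.
Therefore the posterior P(bowl A | data) = (0.00041853) / (0.039369) = 0.010631.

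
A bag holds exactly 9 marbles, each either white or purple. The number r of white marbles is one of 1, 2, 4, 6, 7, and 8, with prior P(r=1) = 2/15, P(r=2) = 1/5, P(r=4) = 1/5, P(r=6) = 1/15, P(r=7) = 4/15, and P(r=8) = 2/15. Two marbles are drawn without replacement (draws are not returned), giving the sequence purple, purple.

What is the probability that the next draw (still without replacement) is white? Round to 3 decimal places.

Compute the likelihood of the observed sequence for each case: P(data | r = 1) = (8/9)(7/8) = 7/9; P(data | r = 2) = (7/9)(6/8) = 7/12; P(data | r = 4) = (5/9)(4/8) = 5/18; P(data | r = 6) = (3/9)(2/8) = 1/12; P(data | r = 7) = (2/9)(1/8) = 1/36; P(data | r = 8) = (1/9)(0/8) = 0.
Multiplying each by its prior: 2/15 · 7/9 = 14/135, 1/5 · 7/12 = 7/60, 1/5 · 5/18 = 1/18, 1/15 · 1/12 = 1/180, 4/15 · 1/36 = 1/135, 2/15 · 0 = 0; summing to 13/45.
Normalising, the posterior is P(r = 1 | data) = 14/39, P(r = 2 | data) = 21/52, P(r = 4 | data) = 5/26, P(r = 6 | data) = 1/52, P(r = 7 | data) = 1/39, P(r = 8 | data) = 0.
Averaging over the posterior, P(white next | data) = (1/7)(14/39) + (2/7)(21/52) + (4/7)(5/26) + (6/7)(1/52) + (1)(1/39) = 29/91.

0.319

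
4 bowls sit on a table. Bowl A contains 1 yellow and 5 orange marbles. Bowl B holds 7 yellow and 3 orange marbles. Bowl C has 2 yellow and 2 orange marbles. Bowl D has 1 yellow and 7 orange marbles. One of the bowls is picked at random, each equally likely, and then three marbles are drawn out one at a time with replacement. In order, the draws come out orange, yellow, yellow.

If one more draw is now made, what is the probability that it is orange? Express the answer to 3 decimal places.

0.446

Under each hypothesis, the probability of the observed sequence is: P(data | bowl A) = (5/6)(1/6)(1/6) = 0.023148; P(data | bowl B) = (3/10)(7/10)(7/10) = 0.147; P(data | bowl C) = (2/4)(2/4)(2/4) = 0.125; P(data | bowl D) = (7/8)(1/8)(1/8) = 0.013672.
Multiplying each by its prior: 1/4 · 0.023148 = 0.005787, 1/4 · 0.147 = 0.03675, 1/4 · 0.125 = 0.03125, 1/4 · 0.013672 = 0.003418; these sum to 0.077205.
Dividing through by the total gives posterior P(bowl A | data) = 0.074957, P(bowl B | data) = 0.47601, P(bowl C | data) = 0.40477, P(bowl D | data) = 0.044271.
The predictive probability is P(orange next | data) = (5/6)(0.074957) + (3/10)(0.47601) + (1/2)(0.40477) + (7/8)(0.044271) = 0.44639.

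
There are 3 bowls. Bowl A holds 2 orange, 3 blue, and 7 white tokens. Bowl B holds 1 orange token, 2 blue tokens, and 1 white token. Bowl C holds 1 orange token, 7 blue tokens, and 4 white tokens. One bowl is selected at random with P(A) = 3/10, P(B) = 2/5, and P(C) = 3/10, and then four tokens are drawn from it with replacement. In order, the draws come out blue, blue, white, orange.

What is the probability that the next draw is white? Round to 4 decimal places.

0.3274

The likelihood of the observed sequence under each hypothesis: P(data | bowl A) = (3/12)(3/12)(7/12)(2/12) = 0.0060764; P(data | bowl B) = (2/4)(2/4)(1/4)(1/4) = 0.015625; P(data | bowl C) = (7/12)(7/12)(4/12)(1/12) = 0.0094522.
Weighting by the prior gives 3/10 · 0.0060764 = 0.0018229, 2/5 · 0.015625 = 0.00625, 3/10 · 0.0094522 = 0.0028356; these sum to 0.010909.
Dividing through by the total gives posterior P(bowl A | data) = 0.16711, P(bowl B | data) = 0.57294, P(bowl C | data) = 0.25995.
So P(white next | data) = Σ P(white next | H) P(H | data) = (7/12)(0.16711) + (1/4)(0.57294) + (1/3)(0.25995) = 0.32737.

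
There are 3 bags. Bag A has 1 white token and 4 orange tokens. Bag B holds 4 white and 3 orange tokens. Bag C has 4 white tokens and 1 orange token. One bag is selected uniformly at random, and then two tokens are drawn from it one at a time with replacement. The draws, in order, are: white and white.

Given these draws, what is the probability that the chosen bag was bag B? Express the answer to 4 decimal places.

0.3244

Compute the likelihood of the observed sequence for each case: P(data | bag A) = (1/5)(1/5) = 0.04; P(data | bag B) = (4/7)(4/7) = 0.32653; P(data | bag C) = (4/5)(4/5) = 0.64.
The prior-weighted likelihoods are 1/3 · 0.04 = 0.013333, 1/3 · 0.32653 = 0.10884, 1/3 · 0.64 = 0.21333; summing to 0.33551.
By Bayes' rule, P(bag B | data) = (0.10884) / (0.33551) = 0.32441.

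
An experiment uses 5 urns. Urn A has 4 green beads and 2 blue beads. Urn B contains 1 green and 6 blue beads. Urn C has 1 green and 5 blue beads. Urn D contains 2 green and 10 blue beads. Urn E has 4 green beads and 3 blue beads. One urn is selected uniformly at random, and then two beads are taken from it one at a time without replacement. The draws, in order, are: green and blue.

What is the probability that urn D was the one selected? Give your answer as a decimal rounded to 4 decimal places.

0.1495

For each hypothesis, P(data | H) works out to: P(data | urn A) = (4/6)(2/5) = 0.26667; P(data | urn B) = (1/7)(6/6) = 0.14286; P(data | urn C) = (1/6)(5/5) = 0.16667; P(data | urn D) = (2/12)(10/11) = 0.15152; P(data | urn E) = (4/7)(3/6) = 0.28571.
The prior-weighted likelihoods are 1/5 · 0.26667 = 0.053333, 1/5 · 0.14286 = 0.028571, 1/5 · 0.16667 = 0.033333, 1/5 · 0.15152 = 0.030303, 1/5 · 0.28571 = 0.057143; these sum to 0.20268.
Hence P(urn D | data) = (0.030303) / (0.20268) = 0.14951.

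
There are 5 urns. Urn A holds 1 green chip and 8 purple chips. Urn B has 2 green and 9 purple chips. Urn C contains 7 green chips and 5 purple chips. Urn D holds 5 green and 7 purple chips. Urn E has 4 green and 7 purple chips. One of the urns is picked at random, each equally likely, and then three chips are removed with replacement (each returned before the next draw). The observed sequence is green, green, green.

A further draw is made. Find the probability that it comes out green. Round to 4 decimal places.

For each hypothesis, P(data | H) works out to: P(data | urn A) = (1/9)(1/9)(1/9) = 0.0013717; P(data | urn B) = (2/11)(2/11)(2/11) = 0.0060105; P(data | urn C) = (7/12)(7/12)(7/12) = 0.1985; P(data | urn D) = (5/12)(5/12)(5/12) = 0.072338; P(data | urn E) = (4/11)(4/11)(4/11) = 0.048084.
Multiplying each by its prior: 1/5 · 0.0013717 = 0.00027435, 1/5 · 0.0060105 = 0.0012021, 1/5 · 0.1985 = 0.039699, 1/5 · 0.072338 = 0.014468, 1/5 · 0.048084 = 0.0096168; summing to 0.06526.
The posterior is then P(urn A | data) = 0.0042039, P(urn B | data) = 0.01842, P(urn C | data) = 0.60832, P(urn D | data) = 0.22169, P(urn E | data) = 0.14736.
Averaging over the posterior, P(green next | data) = (1/9)(0.0042039) + (2/11)(0.01842) + (7/12)(0.60832) + (5/12)(0.22169) + (4/11)(0.14736) = 0.50463.

0.5046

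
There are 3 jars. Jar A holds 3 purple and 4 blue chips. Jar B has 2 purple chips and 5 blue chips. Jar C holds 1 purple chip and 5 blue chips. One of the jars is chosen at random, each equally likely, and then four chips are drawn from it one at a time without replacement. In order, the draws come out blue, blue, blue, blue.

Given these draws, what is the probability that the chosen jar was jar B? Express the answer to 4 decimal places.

Under each hypothesis, the probability of the observed sequence is: P(data | jar A) = (4/7)(3/6)(2/5)(1/4) = 1/35; P(data | jar B) = (5/7)(4/6)(3/5)(2/4) = 1/7; P(data | jar C) = (5/6)(4/5)(3/4)(2/3) = 1/3.
The prior-weighted likelihoods are 1/3 · 1/35 = 1/105, 1/3 · 1/7 = 1/21, 1/3 · 1/3 = 1/9; with total 53/315.
Hence P(jar B | data) = (1/21) / (53/315) = 15/53.

0.2830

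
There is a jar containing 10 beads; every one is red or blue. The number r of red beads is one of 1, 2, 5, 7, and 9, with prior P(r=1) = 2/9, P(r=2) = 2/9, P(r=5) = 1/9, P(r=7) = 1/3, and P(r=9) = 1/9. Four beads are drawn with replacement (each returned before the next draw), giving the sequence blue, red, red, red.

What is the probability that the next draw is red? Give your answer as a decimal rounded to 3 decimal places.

0.688

Under each hypothesis, the probability of the observed sequence is: P(data | r = 1) = (9/10)(1/10)(1/10)(1/10) = 0.0009; P(data | r = 2) = (8/10)(2/10)(2/10)(2/10) = 0.0064; P(data | r = 5) = (5/10)(5/10)(5/10)(5/10) = 0.0625; P(data | r = 7) = (3/10)(7/10)(7/10)(7/10) = 0.1029; P(data | r = 9) = (1/10)(9/10)(9/10)(9/10) = 0.0729.
The prior-weighted likelihoods are 2/9 · 0.0009 = 0.0002, 2/9 · 0.0064 = 0.0014222, 1/9 · 0.0625 = 0.0069444, 1/3 · 0.1029 = 0.0343, 1/9 · 0.0729 = 0.0081; summing to 0.050967.
Normalising, the posterior is P(r = 1 | data) = 0.0039241, P(r = 2 | data) = 0.027905, P(r = 5 | data) = 0.13625, P(r = 7 | data) = 0.67299, P(r = 9 | data) = 0.15893.
So P(red next | data) = Σ P(red next | H) P(H | data) = (1/10)(0.0039241) + (1/5)(0.027905) + (1/2)(0.13625) + (7/10)(0.67299) + (9/10)(0.15893) = 0.68823.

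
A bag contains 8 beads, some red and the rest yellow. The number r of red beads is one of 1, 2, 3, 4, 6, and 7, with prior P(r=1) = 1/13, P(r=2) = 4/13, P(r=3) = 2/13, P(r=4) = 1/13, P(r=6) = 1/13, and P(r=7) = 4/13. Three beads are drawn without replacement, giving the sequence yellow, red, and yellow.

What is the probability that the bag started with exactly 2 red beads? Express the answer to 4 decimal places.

Under each hypothesis, the probability of the observed sequence is: P(data | r = 1) = (7/8)(1/7)(6/6) = 1/8; P(data | r = 2) = (6/8)(2/7)(5/6) = 5/28; P(data | r = 3) = (5/8)(3/7)(4/6) = 5/28; P(data | r = 4) = (4/8)(4/7)(3/6) = 1/7; P(data | r = 6) = (2/8)(6/7)(1/6) = 1/28; P(data | r = 7) = (1/8)(7/7)(0/6) = 0.
Multiplying each by its prior: 1/13 · 1/8 = 1/104, 4/13 · 5/28 = 5/91, 2/13 · 5/28 = 5/182, 1/13 · 1/7 = 1/91, 1/13 · 1/28 = 1/364, 4/13 · 0 = 0; summing to 11/104.
Therefore the posterior P(r = 2 | data) = (5/91) / (11/104) = 40/77.

0.5195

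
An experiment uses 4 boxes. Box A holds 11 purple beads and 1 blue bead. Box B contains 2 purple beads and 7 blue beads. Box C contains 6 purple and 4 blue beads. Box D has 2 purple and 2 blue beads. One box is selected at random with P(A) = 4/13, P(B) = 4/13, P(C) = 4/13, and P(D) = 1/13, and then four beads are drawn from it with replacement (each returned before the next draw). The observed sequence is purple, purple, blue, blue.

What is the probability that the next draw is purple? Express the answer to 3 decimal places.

For each hypothesis, P(data | H) works out to: P(data | box A) = (11/12)(11/12)(1/12)(1/12) = 0.0058353; P(data | box B) = (2/9)(2/9)(7/9)(7/9) = 0.029873; P(data | box C) = (6/10)(6/10)(4/10)(4/10) = 0.0576; P(data | box D) = (2/4)(2/4)(2/4)(2/4) = 0.0625.
Multiplying each by its prior: 4/13 · 0.0058353 = 0.0017955, 4/13 · 0.029873 = 0.0091918, 4/13 · 0.0576 = 0.017723, 1/13 · 0.0625 = 0.0048077; summing to 0.033518.
Normalising, the posterior is P(box A | data) = 0.053567, P(box B | data) = 0.27424, P(box C | data) = 0.52876, P(box D | data) = 0.14344.
The predictive probability is P(purple next | data) = (11/12)(0.053567) + (2/9)(0.27424) + (3/5)(0.52876) + (1/2)(0.14344) = 0.49902.

0.499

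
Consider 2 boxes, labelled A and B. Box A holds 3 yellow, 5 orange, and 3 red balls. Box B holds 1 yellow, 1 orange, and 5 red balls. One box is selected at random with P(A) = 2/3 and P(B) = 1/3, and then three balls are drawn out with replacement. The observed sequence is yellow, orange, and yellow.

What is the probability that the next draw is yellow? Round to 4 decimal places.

The likelihood of the observed sequence under each hypothesis: P(data | box A) = (3/11)(5/11)(3/11) = 0.033809; P(data | box B) = (1/7)(1/7)(1/7) = 0.0029155.
Weighting by the prior gives 2/3 · 0.033809 = 0.022539, 1/3 · 0.0029155 = 0.00097182; these sum to 0.023511.
The posterior is then P(box A | data) = 0.95867, P(box B | data) = 0.041334.
The predictive probability is P(yellow next | data) = (3/11)(0.95867) + (1/7)(0.041334) = 0.26736.

0.2674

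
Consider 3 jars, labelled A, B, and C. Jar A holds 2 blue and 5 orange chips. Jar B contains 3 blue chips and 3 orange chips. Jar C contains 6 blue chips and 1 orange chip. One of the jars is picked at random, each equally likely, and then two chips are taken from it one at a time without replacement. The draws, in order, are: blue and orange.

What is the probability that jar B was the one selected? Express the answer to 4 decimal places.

0.4406

Compute the likelihood of the observed sequence for each case: P(data | jar A) = (2/7)(5/6) = 5/21; P(data | jar B) = (3/6)(3/5) = 3/10; P(data | jar C) = (6/7)(1/6) = 1/7.
The prior-weighted likelihoods are 1/3 · 5/21 = 5/63, 1/3 · 3/10 = 1/10, 1/3 · 1/7 = 1/21; summing to 143/630.
So P(jar B | data) = (1/10) / (143/630) = 63/143.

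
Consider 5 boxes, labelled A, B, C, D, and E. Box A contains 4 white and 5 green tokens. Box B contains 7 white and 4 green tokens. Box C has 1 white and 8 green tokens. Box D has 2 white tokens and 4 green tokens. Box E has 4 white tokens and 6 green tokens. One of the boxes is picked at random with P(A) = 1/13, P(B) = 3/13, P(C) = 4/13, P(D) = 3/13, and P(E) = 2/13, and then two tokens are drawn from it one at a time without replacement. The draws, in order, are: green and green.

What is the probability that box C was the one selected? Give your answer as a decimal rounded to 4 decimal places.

0.5573

Under each hypothesis, the probability of the observed sequence is: P(data | box A) = (5/9)(4/8) = 0.27778; P(data | box B) = (4/11)(3/10) = 0.10909; P(data | box C) = (8/9)(7/8) = 0.77778; P(data | box D) = (4/6)(3/5) = 0.4; P(data | box E) = (6/10)(5/9) = 0.33333.
The prior-weighted likelihoods are 1/13 · 0.27778 = 0.021368, 3/13 · 0.10909 = 0.025175, 4/13 · 0.77778 = 0.23932, 3/13 · 0.4 = 0.092308, 2/13 · 0.33333 = 0.051282; with total 0.42945.
By Bayes' rule, P(box C | data) = (0.23932) / (0.42945) = 0.55726.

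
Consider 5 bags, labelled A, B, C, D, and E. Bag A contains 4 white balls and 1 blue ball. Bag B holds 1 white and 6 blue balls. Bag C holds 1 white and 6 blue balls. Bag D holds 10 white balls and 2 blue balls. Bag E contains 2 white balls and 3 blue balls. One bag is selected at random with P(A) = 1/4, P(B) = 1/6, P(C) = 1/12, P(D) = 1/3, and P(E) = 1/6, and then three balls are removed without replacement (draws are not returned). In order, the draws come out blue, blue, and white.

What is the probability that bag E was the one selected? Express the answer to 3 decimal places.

0.450

Compute the likelihood of the observed sequence for each case: P(data | bag A) = (1/5)(0/4) = 0; P(data | bag B) = (6/7)(5/6)(1/5) = 0.14286; P(data | bag C) = (6/7)(5/6)(1/5) = 0.14286; P(data | bag D) = (2/12)(1/11)(10/10) = 0.015152; P(data | bag E) = (3/5)(2/4)(2/3) = 0.2.
Multiplying each by its prior: 1/4 · 0 = 0, 1/6 · 0.14286 = 0.02381, 1/12 · 0.14286 = 0.011905, 1/3 · 0.015152 = 0.0050505, 1/6 · 0.2 = 0.033333; these sum to 0.074098.
By Bayes' rule, P(bag E | data) = (0.033333) / (0.074098) = 0.44985.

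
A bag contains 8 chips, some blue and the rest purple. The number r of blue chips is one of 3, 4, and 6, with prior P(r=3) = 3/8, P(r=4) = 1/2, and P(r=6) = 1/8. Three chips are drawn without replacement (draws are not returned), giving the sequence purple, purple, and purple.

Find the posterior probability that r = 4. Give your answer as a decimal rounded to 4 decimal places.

0.3478

Under each hypothesis, the probability of the observed sequence is: P(data | r = 3) = (5/8)(4/7)(3/6) = 5/28; P(data | r = 4) = (4/8)(3/7)(2/6) = 1/14; P(data | r = 6) = (2/8)(1/7)(0/6) = 0.
The prior-weighted likelihoods are 3/8 · 5/28 = 15/224, 1/2 · 1/14 = 1/28, 1/8 · 0 = 0; these sum to 23/224.
Therefore the posterior P(r = 4 | data) = (1/28) / (23/224) = 8/23.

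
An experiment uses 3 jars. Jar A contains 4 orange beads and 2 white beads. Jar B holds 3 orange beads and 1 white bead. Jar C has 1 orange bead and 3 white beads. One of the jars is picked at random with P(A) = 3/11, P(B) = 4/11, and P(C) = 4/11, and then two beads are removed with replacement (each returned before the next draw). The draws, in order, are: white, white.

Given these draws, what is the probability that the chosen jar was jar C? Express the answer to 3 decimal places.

0.794

For each hypothesis, P(data | H) works out to: P(data | jar A) = (2/6)(2/6) = 1/9; P(data | jar B) = (1/4)(1/4) = 1/16; P(data | jar C) = (3/4)(3/4) = 9/16.
Weighting by the prior gives 3/11 · 1/9 = 1/33, 4/11 · 1/16 = 1/44, 4/11 · 9/16 = 9/44; these sum to 17/66.
By Bayes' rule, P(jar C | data) = (9/44) / (17/66) = 27/34.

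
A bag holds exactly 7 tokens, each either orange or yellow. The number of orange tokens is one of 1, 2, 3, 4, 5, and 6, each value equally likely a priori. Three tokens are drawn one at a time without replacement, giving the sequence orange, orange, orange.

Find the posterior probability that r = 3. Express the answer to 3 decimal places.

The likelihood of the observed sequence under each hypothesis: P(data | r = 1) = (1/7)(0/6) = 0; P(data | r = 2) = (2/7)(1/6)(0/5) = 0; P(data | r = 3) = (3/7)(2/6)(1/5) = 1/35; P(data | r = 4) = (4/7)(3/6)(2/5) = 4/35; P(data | r = 5) = (5/7)(4/6)(3/5) = 2/7; P(data | r = 6) = (6/7)(5/6)(4/5) = 4/7.
The prior-weighted likelihoods are 1/6 · 0 = 0, 1/6 · 0 = 0, 1/6 · 1/35 = 1/210, 1/6 · 4/35 = 2/105, 1/6 · 2/7 = 1/21, 1/6 · 4/7 = 2/21; summing to 1/6.
Hence P(r = 3 | data) = (1/210) / (1/6) = 1/35.

0.029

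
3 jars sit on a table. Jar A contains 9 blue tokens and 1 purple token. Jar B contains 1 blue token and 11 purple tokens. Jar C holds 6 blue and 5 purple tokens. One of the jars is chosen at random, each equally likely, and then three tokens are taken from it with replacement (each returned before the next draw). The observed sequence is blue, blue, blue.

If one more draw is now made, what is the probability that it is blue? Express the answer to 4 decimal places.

For each hypothesis, P(data | H) works out to: P(data | jar A) = (9/10)(9/10)(9/10) = 0.729; P(data | jar B) = (1/12)(1/12)(1/12) = 0.0005787; P(data | jar C) = (6/11)(6/11)(6/11) = 0.16228.
Weighting by the prior gives 1/3 · 0.729 = 0.243, 1/3 · 0.0005787 = 0.0001929, 1/3 · 0.16228 = 0.054095; these sum to 0.29729.
Normalising, the posterior is P(jar A | data) = 0.81739, P(jar B | data) = 0.00064887, P(jar C | data) = 0.18196.
The predictive probability is P(blue next | data) = (9/10)(0.81739) + (1/12)(0.00064887) + (6/11)(0.18196) = 0.83496.

0.8350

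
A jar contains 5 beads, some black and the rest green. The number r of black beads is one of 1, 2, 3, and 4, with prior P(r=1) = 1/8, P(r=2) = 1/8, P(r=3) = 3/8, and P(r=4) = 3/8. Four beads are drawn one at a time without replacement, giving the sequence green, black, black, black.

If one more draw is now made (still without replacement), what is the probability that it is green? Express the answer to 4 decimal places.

0.3333

The likelihood of the observed sequence under each hypothesis: P(data | r = 1) = (4/5)(1/4)(0/3) = 0; P(data | r = 2) = (3/5)(2/4)(1/3)(0/2) = 0; P(data | r = 3) = (2/5)(3/4)(2/3)(1/2) = 1/10; P(data | r = 4) = (1/5)(4/4)(3/3)(2/2) = 1/5.
The prior-weighted likelihoods are 1/8 · 0 = 0, 1/8 · 0 = 0, 3/8 · 1/10 = 3/80, 3/8 · 1/5 = 3/40; summing to 9/80.
The posterior is then P(r = 1 | data) = 0, P(r = 2 | data) = 0, P(r = 3 | data) = 1/3, P(r = 4 | data) = 2/3.
Averaging over the posterior, P(green next | data) = (1)(1/3) + (0)(2/3) = 1/3.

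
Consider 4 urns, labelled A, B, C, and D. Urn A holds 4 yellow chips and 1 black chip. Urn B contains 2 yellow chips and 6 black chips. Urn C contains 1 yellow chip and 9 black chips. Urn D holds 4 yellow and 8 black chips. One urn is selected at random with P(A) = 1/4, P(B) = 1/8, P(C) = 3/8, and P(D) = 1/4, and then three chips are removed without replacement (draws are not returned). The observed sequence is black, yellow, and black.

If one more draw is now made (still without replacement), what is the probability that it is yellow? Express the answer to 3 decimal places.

0.182

For each hypothesis, P(data | H) works out to: P(data | urn A) = (1/5)(4/4)(0/3) = 0; P(data | urn B) = (6/8)(2/7)(5/6) = 0.17857; P(data | urn C) = (9/10)(1/9)(8/8) = 0.1; P(data | urn D) = (8/12)(4/11)(7/10) = 0.1697.
The prior-weighted likelihoods are 1/4 · 0 = 0, 1/8 · 0.17857 = 0.022321, 3/8 · 0.1 = 0.0375, 1/4 · 0.1697 = 0.042424; these sum to 0.10225.
Dividing through by the total gives posterior P(urn A | data) = 0, P(urn B | data) = 0.21831, P(urn C | data) = 0.36676, P(urn D | data) = 0.41492.
Averaging over the posterior, P(yellow next | data) = (1/5)(0.21831) + (0)(0.36676) + (1/3)(0.41492) = 0.18197.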